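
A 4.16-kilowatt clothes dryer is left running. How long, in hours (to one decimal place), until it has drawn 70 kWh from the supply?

16.8 h

Hours = 70 kWh ÷ 4.16 kW = 16.8 h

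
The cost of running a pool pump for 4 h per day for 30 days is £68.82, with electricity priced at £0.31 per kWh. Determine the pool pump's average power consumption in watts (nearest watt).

1850 W

Energy = £68.82 ÷ £0.31/kWh = 222 kWh
Runtime = 4 h/day × 30 days = 120 h
Power = 222 kWh ÷ 120 h = 1.85 kW = 1850 W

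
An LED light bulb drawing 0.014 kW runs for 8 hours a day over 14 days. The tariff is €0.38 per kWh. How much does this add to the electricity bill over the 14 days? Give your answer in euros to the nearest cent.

€0.60

Runtime = 8 h/day × 14 days = 112 h
Energy = 0.014 kW × 112 h = 1.568 kWh
Cost = 1.568 kWh × €0.38/kWh = €0.60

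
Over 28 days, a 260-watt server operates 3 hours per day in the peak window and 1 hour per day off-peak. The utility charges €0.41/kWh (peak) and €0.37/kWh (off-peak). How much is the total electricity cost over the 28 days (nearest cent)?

Peak energy = 0.26 kW × 3 h × 28 = 21.84 kWh
Off-peak energy = 0.26 kW × 1 h × 28 = 7.28 kWh
Cost = 21.84 × €0.41 + 7.28 × €0.37 = €8.9544 + €2.6936 = €11.65

€11.65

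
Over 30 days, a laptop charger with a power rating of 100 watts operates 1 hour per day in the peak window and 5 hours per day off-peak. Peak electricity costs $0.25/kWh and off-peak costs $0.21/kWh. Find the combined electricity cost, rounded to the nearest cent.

Peak energy = 0.1 kW × 1 h × 30 = 3 kWh
Off-peak energy = 0.1 kW × 5 h × 30 = 15 kWh
Cost = 3 × $0.25 + 15 × $0.21 = $0.75 + $3.15 = $3.90

$3.90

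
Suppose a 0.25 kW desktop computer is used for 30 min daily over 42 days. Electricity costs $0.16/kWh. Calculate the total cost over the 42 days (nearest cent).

Runtime = 30 min × 42 = 1260 min = 21 h
Energy = 0.25 kW × 21 h = 5.25 kWh
Cost = 5.25 kWh × $0.16/kWh = $0.84

$0.84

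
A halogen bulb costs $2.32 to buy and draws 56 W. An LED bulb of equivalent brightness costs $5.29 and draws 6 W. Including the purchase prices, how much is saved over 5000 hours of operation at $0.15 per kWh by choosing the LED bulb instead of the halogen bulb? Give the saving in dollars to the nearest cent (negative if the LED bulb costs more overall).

$34.53

halogen bulb: $2.32 + (56/1000) kW × 5000 h × $0.15 = $2.32 + $42 = $44.32
LED bulb: $5.29 + (6/1000) kW × 5000 h × $0.15 = $5.29 + $4.5 = $9.79
Saving = $44.32 − $9.79 = $34.53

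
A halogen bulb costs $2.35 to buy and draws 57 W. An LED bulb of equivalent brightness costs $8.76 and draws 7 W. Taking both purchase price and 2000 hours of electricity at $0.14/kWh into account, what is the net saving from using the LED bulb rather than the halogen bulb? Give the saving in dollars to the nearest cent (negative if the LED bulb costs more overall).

$7.59

halogen bulb: $2.35 + (57/1000) kW × 2000 h × $0.14 = $2.35 + $15.96 = $18.31
LED bulb: $8.76 + (7/1000) kW × 2000 h × $0.14 = $8.76 + $1.96 = $10.72
Saving = $18.31 − $10.72 = $7.59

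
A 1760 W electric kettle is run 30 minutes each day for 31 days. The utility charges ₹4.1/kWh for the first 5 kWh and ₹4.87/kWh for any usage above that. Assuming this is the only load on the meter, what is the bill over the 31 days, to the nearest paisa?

Runtime = 30 min × 31 = 930 min = 15.5 h
Energy = 1.76 kW × 15.5 h = 27.28 kWh
Tier 1 (0–5 kWh): 5 × ₹4.1 = ₹20.5
Above 5 kWh: 22.28 × ₹4.87 = ₹108.5036
Bill = ₹129.00

₹129.00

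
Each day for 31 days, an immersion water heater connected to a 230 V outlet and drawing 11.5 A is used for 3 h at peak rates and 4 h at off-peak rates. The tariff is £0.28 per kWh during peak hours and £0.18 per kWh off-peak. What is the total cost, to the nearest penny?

£127.91

Power = 11.5 A × 230 V = 2645 W = 2.645 kW
Peak energy = 2.645 kW × 3 h × 31 = 245.985 kWh
Off-peak energy = 2.645 kW × 4 h × 31 = 327.98 kWh
Cost = 245.985 × £0.28 + 327.98 × £0.18 = £68.8758 + £59.0364 = £127.91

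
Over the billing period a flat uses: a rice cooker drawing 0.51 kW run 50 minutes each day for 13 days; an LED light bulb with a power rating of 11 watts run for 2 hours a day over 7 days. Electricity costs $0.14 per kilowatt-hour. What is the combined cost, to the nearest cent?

rice cooker: Runtime = 50 min × 13 = 650 min = 10.833333… h
rice cooker: 0.51 kW × 10.833333… h = 5.525 kWh
LED light bulb: Runtime = 2 h/day × 7 days = 14 h
LED light bulb: 0.011 kW × 14 h = 0.154 kWh
Total energy = 5.679 kWh
Cost = 5.679 × $0.14 = $0.80

$0.80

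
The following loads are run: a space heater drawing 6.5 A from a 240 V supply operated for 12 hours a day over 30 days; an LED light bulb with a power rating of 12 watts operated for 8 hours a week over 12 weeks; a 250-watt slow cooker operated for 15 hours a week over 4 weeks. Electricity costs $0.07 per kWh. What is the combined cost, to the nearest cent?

$40.44

space heater: Power = 6.5 A × 240 V = 1560 W = 1.56 kW
space heater: Runtime = 12 h/day × 30 days = 360 h
space heater: 1.56 kW × 360 h = 561.6 kWh
LED light bulb: Runtime = 8 h/week × 12 weeks = 96 h
LED light bulb: 0.012 kW × 96 h = 1.152 kWh
slow cooker: Runtime = 15 h/week × 4 weeks = 60 h
slow cooker: 0.25 kW × 60 h = 15 kWh
Total energy = 577.752 kWh
Cost = 577.752 × $0.07 = $40.44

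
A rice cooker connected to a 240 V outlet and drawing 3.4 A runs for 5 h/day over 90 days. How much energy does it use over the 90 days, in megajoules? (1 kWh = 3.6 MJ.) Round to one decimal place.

Power = 3.4 A × 240 V = 816 W = 0.816 kW
Runtime = 5 h/day × 90 days = 450 h
Energy = 0.816 kW × 450 h = 367.2 kWh
= 367.2 × 3.6 MJ = 1321.9 MJ

1321.9 MJ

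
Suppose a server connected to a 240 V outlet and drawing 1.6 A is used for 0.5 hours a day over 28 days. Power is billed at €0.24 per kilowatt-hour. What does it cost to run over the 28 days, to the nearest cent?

Power = 1.6 A × 240 V = 384 W = 0.384 kW
Runtime = 0.5 h/day × 28 days = 14 h
Energy = 0.384 kW × 14 h = 5.376 kWh
Cost = 5.376 kWh × €0.24/kWh = €1.29

€1.29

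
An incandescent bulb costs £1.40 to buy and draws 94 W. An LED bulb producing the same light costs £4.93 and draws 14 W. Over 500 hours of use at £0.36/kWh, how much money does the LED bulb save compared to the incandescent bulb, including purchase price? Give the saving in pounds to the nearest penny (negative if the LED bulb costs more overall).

incandescent bulb: £1.40 + (94/1000) kW × 500 h × £0.36 = £1.40 + £16.92 = £18.32
LED bulb: £4.93 + (14/1000) kW × 500 h × £0.36 = £4.93 + £2.52 = £7.45
Saving = £18.32 − £7.45 = £10.87

£10.87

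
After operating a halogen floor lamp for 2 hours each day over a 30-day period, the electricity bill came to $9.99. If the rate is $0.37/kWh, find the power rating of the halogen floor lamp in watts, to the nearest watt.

Energy = $9.99 ÷ $0.37/kWh = 27 kWh
Runtime = 2 h/day × 30 days = 60 h
Power = 27 kWh ÷ 60 h = 0.45 kW = 450 W

450 W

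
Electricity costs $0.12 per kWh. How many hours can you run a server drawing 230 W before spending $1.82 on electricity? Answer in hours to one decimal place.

65.9 h

Energy available = $1.82 ÷ $0.12/kWh = 15.1667 kWh
Hours = 15.1667 kWh ÷ 0.23 kW = 65.9 h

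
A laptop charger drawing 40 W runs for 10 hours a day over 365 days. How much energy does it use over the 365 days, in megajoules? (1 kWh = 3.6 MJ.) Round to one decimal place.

525.6 MJ

Runtime = 10 h/day × 365 days = 3650 h
Energy = 0.04 kW × 3650 h = 146 kWh
= 146 × 3.6 MJ = 525.6 MJ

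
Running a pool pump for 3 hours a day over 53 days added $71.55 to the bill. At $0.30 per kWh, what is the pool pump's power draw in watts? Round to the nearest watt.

1500 W

Energy = $71.55 ÷ $0.30/kWh = 238.5 kWh
Runtime = 3 h/day × 53 days = 159 h
Power = 238.5 kWh ÷ 159 h = 1.5 kW = 1500 W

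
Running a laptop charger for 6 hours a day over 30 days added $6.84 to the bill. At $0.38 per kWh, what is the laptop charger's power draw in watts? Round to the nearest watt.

100 W

Energy = $6.84 ÷ $0.38/kWh = 18 kWh
Runtime = 6 h/day × 30 days = 180 h
Power = 18 kWh ÷ 180 h = 0.1 kW = 100 W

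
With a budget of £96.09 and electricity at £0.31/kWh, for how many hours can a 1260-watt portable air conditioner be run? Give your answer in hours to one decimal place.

246.0 h

Energy available = £96.09 ÷ £0.31/kWh = 309.9677 kWh
Hours = 309.9677 kWh ÷ 1.26 kW = 246.0 h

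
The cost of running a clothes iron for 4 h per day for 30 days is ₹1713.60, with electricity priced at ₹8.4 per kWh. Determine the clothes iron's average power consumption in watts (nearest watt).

Energy = ₹1713.60 ÷ ₹8.4/kWh = 204 kWh
Runtime = 4 h/day × 30 days = 120 h
Power = 204 kWh ÷ 120 h = 1.7 kW = 1700 W

1700 W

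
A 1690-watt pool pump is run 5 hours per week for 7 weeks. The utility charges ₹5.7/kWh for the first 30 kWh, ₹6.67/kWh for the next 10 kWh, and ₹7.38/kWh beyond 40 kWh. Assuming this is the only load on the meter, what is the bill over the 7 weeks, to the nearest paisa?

Runtime = 5 h/week × 7 weeks = 35 h
Energy = 1.69 kW × 35 h = 59.15 kWh
Tier 1 (0–30 kWh): 30 × ₹5.7 = ₹171
Tier 2 (30–40 kWh): 10 × ₹6.67 = ₹66.7
Above 40 kWh: 19.15 × ₹7.38 = ₹141.327
Bill = ₹379.03

₹379.03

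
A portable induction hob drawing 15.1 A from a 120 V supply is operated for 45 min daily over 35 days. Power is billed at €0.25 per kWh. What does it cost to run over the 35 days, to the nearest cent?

Power = 15.1 A × 120 V = 1812 W = 1.812 kW
Runtime = 45 min × 35 = 1575 min = 26.25 h
Energy = 1.812 kW × 26.25 h = 47.565 kWh
Cost = 47.565 kWh × €0.25/kWh = €11.89

€11.89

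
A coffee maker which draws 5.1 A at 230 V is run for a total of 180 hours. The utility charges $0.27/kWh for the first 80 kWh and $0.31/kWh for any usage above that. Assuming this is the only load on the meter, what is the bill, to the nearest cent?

Power = 5.1 A × 230 V = 1173 W = 1.173 kW
Energy = 1.173 kW × 180 h = 211.14 kWh
Tier 1 (0–80 kWh): 80 × $0.27 = $21.6
Above 80 kWh: 131.14 × $0.31 = $40.6534
Bill = $62.25

$62.25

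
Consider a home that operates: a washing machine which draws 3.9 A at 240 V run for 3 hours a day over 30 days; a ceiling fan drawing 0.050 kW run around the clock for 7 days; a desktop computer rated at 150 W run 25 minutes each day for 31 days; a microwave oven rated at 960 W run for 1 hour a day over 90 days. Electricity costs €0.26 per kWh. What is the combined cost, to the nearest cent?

washing machine: Power = 3.9 A × 240 V = 936 W = 0.936 kW
washing machine: Runtime = 3 h/day × 30 days = 90 h
washing machine: 0.936 kW × 90 h = 84.24 kWh
ceiling fan: Runtime = 24 h × 7 = 168 h
ceiling fan: 0.05 kW × 168 h = 8.4 kWh
desktop computer: Runtime = 25 min × 31 = 775 min = 12.916666… h
desktop computer: 0.15 kW × 12.916666… h = 1.9375 kWh
microwave oven: Runtime = 1 h/day × 90 days = 90 h
microwave oven: 0.96 kW × 90 h = 86.4 kWh
Total energy = 180.9775 kWh
Cost = 180.9775 × €0.26 = €47.05

€47.05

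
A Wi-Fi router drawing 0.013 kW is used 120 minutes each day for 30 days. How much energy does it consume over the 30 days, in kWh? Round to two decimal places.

0.78 kWh

Runtime = 120 min × 30 = 3600 min = 60 h
Energy = 0.013 kW × 60 h = 0.78 kWh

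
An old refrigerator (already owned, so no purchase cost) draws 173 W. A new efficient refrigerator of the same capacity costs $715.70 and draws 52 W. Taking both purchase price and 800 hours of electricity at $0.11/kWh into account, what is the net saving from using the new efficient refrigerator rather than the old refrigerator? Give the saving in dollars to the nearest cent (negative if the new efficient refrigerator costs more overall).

-$705.05

old refrigerator: $0.00 + (173/1000) kW × 800 h × $0.11 = $0.00 + $15.224 = $15.224
new efficient refrigerator: $715.70 + (52/1000) kW × 800 h × $0.11 = $715.70 + $4.576 = $720.276
Saving = $15.224 − $720.276 = −$705.052 → -$705.05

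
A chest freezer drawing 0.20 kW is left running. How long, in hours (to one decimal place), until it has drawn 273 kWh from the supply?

Hours = 273 kWh ÷ 0.2 kW = 1365.0 h

1365.0 h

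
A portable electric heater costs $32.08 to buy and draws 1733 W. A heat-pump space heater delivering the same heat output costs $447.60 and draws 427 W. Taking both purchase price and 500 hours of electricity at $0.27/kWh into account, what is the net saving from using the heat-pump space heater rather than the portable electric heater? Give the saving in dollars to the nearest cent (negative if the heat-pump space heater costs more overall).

-$239.21

portable electric heater: $32.08 + (1733/1000) kW × 500 h × $0.27 = $32.08 + $233.955 = $266.035
heat-pump space heater: $447.60 + (427/1000) kW × 500 h × $0.27 = $447.60 + $57.645 = $505.245
Saving = $266.035 − $505.245 = −$239.21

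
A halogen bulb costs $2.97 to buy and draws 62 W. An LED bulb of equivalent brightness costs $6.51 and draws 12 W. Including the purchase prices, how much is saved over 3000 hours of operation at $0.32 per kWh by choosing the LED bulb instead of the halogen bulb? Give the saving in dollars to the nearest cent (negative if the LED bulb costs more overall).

halogen bulb: $2.97 + (62/1000) kW × 3000 h × $0.32 = $2.97 + $59.52 = $62.49
LED bulb: $6.51 + (12/1000) kW × 3000 h × $0.32 = $6.51 + $11.52 = $18.03
Saving = $62.49 − $18.03 = $44.46

$44.46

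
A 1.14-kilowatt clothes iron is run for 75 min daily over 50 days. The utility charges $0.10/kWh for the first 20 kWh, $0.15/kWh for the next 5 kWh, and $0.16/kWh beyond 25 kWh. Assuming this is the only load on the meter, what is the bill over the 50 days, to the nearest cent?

$10.15

Runtime = 75 min × 50 = 3750 min = 62.5 h
Energy = 1.14 kW × 62.5 h = 71.25 kWh
Tier 1 (0–20 kWh): 20 × $0.10 = $2
Tier 2 (20–25 kWh): 5 × $0.15 = $0.75
Above 25 kWh: 46.25 × $0.16 = $7.4
Bill = $10.15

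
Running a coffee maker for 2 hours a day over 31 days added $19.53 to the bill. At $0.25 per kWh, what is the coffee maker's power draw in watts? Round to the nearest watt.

1260 W

Energy = $19.53 ÷ $0.25/kWh = 78.12 kWh
Runtime = 2 h/day × 31 days = 62 h
Power = 78.12 kWh ÷ 62 h = 1.26 kW = 1260 W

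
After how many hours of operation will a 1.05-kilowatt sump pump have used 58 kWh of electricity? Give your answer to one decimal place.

55.2 h

Hours = 58 kWh ÷ 1.05 kW = 55.2 h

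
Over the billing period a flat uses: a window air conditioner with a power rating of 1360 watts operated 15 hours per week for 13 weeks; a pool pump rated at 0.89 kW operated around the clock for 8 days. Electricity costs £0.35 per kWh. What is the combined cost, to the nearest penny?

£152.63

window air conditioner: Runtime = 15 h/week × 13 weeks = 195 h
window air conditioner: 1.36 kW × 195 h = 265.2 kWh
pool pump: Runtime = 24 h × 8 = 192 h
pool pump: 0.89 kW × 192 h = 170.88 kWh
Total energy = 436.08 kWh
Cost = 436.08 × £0.35 = £152.63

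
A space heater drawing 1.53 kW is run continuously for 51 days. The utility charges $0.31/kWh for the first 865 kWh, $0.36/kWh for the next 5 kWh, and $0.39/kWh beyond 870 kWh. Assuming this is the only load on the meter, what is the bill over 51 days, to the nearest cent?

Runtime = 24 h × 51 = 1224 h
Energy = 1.53 kW × 1224 h = 1872.72 kWh
Tier 1 (0–865 kWh): 865 × $0.31 = $268.15
Tier 2 (865–870 kWh): 5 × $0.36 = $1.8
Above 870 kWh: 1002.72 × $0.39 = $391.0608
Bill = $661.01

$661.01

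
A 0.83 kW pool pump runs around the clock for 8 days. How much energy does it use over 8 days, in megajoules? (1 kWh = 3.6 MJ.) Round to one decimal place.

Runtime = 24 h × 8 = 192 h
Energy = 0.83 kW × 192 h = 159.36 kWh
= 159.36 × 3.6 MJ = 573.7 MJ

573.7 MJ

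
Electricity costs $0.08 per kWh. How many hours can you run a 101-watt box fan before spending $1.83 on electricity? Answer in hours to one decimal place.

226.5 h

Energy available = $1.83 ÷ $0.08/kWh = 22.875 kWh
Hours = 22.875 kWh ÷ 0.101 kW = 226.5 h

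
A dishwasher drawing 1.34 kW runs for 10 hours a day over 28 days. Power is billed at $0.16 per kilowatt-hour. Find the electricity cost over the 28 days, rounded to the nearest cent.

Runtime = 10 h/day × 28 days = 280 h
Energy = 1.34 kW × 280 h = 375.2 kWh
Cost = 375.2 kWh × $0.16/kWh = $60.03

$60.03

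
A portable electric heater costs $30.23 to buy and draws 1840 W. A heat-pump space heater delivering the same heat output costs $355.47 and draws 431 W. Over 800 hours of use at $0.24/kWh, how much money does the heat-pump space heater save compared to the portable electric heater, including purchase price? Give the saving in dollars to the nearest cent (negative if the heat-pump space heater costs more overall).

portable electric heater: $30.23 + (1840/1000) kW × 800 h × $0.24 = $30.23 + $353.28 = $383.51
heat-pump space heater: $355.47 + (431/1000) kW × 800 h × $0.24 = $355.47 + $82.752 = $438.222
Saving = $383.51 − $438.222 = −$54.712 → -$54.71

-$54.71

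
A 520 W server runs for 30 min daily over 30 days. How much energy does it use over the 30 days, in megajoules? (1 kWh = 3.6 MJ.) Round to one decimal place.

Runtime = 30 min × 30 = 900 min = 15 h
Energy = 0.52 kW × 15 h = 7.8 kWh
= 7.8 × 3.6 MJ = 28.1 MJ

28.1 MJ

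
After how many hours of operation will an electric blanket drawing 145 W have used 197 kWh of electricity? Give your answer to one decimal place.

1358.6 h

Hours = 197 kWh ÷ 0.145 kW = 1358.6 h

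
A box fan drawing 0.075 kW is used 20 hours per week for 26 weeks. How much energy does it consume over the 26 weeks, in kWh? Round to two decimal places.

39.00 kWh

Runtime = 20 h/week × 26 weeks = 520 h
Energy = 0.075 kW × 520 h = 39 kWh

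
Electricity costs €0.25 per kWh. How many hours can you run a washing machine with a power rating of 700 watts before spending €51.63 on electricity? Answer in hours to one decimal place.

295.0 h

Energy available = €51.63 ÷ €0.25/kWh = 206.52 kWh
Hours = 206.52 kWh ÷ 0.7 kW = 295.0 h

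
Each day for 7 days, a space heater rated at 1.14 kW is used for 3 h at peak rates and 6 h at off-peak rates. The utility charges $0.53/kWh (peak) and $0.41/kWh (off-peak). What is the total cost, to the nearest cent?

$32.32

Peak energy = 1.14 kW × 3 h × 7 = 23.94 kWh
Off-peak energy = 1.14 kW × 6 h × 7 = 47.88 kWh
Cost = 23.94 × $0.53 + 47.88 × $0.41 = $12.6882 + $19.6308 = $32.32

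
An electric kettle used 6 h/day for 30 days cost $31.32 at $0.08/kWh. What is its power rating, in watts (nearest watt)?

2175 W

Energy = $31.32 ÷ $0.08/kWh = 391.5 kWh
Runtime = 6 h/day × 30 days = 180 h
Power = 391.5 kWh ÷ 180 h = 2.175 kW = 2175 W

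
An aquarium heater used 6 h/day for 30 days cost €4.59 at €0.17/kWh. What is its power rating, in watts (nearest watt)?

Energy = €4.59 ÷ €0.17/kWh = 27 kWh
Runtime = 6 h/day × 30 days = 180 h
Power = 27 kWh ÷ 180 h = 0.15 kW = 150 W

150 W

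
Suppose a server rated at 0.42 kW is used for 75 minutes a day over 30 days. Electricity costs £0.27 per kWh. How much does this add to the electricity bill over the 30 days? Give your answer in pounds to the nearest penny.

Runtime = 75 min × 30 = 2250 min = 37.5 h
Energy = 0.42 kW × 37.5 h = 15.75 kWh
Cost = 15.75 kWh × £0.27/kWh = £4.25

£4.25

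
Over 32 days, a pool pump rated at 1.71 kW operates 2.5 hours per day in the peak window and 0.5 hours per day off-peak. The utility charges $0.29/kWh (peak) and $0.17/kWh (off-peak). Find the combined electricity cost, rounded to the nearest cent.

Peak energy = 1.71 kW × 2.5 h × 32 = 136.8 kWh
Off-peak energy = 1.71 kW × 0.5 h × 32 = 27.36 kWh
Cost = 136.8 × $0.29 + 27.36 × $0.17 = $39.672 + $4.6512 = $44.32

$44.32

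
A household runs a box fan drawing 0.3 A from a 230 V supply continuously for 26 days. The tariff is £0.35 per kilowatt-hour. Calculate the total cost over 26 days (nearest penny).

£15.07

Power = 0.3 A × 230 V = 69 W = 0.069 kW
Runtime = 24 h × 26 = 624 h
Energy = 0.069 kW × 624 h = 43.056 kWh
Cost = 43.056 kWh × £0.35/kWh = £15.07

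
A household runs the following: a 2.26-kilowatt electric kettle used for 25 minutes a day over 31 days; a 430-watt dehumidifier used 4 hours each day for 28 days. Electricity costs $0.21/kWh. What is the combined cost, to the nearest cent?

electric kettle: Runtime = 25 min × 31 = 775 min = 12.916666… h
electric kettle: 2.26 kW × 12.916666… h = 29.191666… kWh
dehumidifier: Runtime = 4 h/day × 28 days = 112 h
dehumidifier: 0.43 kW × 112 h = 48.16 kWh
Total energy = 77.351666… kWh
Cost = 77.351666… × $0.21 = $16.24

$16.24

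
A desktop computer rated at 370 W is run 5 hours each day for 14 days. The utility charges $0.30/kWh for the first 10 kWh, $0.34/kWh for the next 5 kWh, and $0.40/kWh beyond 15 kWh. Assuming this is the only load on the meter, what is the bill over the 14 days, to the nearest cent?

Runtime = 5 h/day × 14 days = 70 h
Energy = 0.37 kW × 70 h = 25.9 kWh
Tier 1 (0–10 kWh): 10 × $0.30 = $3
Tier 2 (10–15 kWh): 5 × $0.34 = $1.7
Above 15 kWh: 10.9 × $0.40 = $4.36
Bill = $9.06

$9.06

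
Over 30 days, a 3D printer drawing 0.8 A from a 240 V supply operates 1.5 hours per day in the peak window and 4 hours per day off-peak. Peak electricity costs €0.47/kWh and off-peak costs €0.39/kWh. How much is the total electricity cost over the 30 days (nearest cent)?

€13.05

Power = 0.8 A × 240 V = 192 W = 0.192 kW
Peak energy = 0.192 kW × 1.5 h × 30 = 8.64 kWh
Off-peak energy = 0.192 kW × 4 h × 30 = 23.04 kWh
Cost = 8.64 × €0.47 + 23.04 × €0.39 = €4.0608 + €8.9856 = €13.05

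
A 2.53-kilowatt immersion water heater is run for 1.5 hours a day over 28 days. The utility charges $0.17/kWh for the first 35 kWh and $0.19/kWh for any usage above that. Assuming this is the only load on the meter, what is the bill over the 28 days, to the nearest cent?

$19.49

Runtime = 1.5 h/day × 28 days = 42 h
Energy = 2.53 kW × 42 h = 106.26 kWh
Tier 1 (0–35 kWh): 35 × $0.17 = $5.95
Above 35 kWh: 71.26 × $0.19 = $13.5394
Bill = $19.49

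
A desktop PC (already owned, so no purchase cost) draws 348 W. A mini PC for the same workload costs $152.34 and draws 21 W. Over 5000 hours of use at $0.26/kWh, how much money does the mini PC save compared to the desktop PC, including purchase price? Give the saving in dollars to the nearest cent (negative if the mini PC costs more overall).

$272.76

desktop PC: $0.00 + (348/1000) kW × 5000 h × $0.26 = $0.00 + $452.4 = $452.4
mini PC: $152.34 + (21/1000) kW × 5000 h × $0.26 = $152.34 + $27.3 = $179.64
Saving = $452.4 − $179.64 = $272.76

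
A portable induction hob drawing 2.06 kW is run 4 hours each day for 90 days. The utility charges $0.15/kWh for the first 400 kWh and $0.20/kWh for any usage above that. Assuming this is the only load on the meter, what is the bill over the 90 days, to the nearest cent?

Runtime = 4 h/day × 90 days = 360 h
Energy = 2.06 kW × 360 h = 741.6 kWh
Tier 1 (0–400 kWh): 400 × $0.15 = $60
Above 400 kWh: 341.6 × $0.20 = $68.32
Bill = $128.32

$128.32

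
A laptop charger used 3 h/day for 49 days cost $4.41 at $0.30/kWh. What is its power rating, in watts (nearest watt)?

Energy = $4.41 ÷ $0.30/kWh = 14.7 kWh
Runtime = 3 h/day × 49 days = 147 h
Power = 14.7 kWh ÷ 147 h = 0.1 kW = 100 W

100 W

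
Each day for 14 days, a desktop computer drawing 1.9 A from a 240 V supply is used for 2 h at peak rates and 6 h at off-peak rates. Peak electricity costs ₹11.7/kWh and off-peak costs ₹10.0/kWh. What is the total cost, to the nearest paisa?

Power = 1.9 A × 240 V = 456 W = 0.456 kW
Peak energy = 0.456 kW × 2 h × 14 = 12.768 kWh
Off-peak energy = 0.456 kW × 6 h × 14 = 38.304 kWh
Cost = 12.768 × ₹11.7 + 38.304 × ₹10.0 = ₹149.3856 + ₹383.04 = ₹532.43

₹532.43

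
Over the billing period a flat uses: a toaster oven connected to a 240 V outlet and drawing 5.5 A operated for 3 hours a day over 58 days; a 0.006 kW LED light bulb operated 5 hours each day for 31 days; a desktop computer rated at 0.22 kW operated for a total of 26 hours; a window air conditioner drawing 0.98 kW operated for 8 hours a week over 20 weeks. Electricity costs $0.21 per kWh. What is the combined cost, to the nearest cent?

$82.56

toaster oven: Power = 5.5 A × 240 V = 1320 W = 1.32 kW
toaster oven: Runtime = 3 h/day × 58 days = 174 h
toaster oven: 1.32 kW × 174 h = 229.68 kWh
LED light bulb: Runtime = 5 h/day × 31 days = 155 h
LED light bulb: 0.006 kW × 155 h = 0.93 kWh
desktop computer: 0.22 kW × 26 h = 5.72 kWh
window air conditioner: Runtime = 8 h/week × 20 weeks = 160 h
window air conditioner: 0.98 kW × 160 h = 156.8 kWh
Total energy = 393.13 kWh
Cost = 393.13 × $0.21 = $82.56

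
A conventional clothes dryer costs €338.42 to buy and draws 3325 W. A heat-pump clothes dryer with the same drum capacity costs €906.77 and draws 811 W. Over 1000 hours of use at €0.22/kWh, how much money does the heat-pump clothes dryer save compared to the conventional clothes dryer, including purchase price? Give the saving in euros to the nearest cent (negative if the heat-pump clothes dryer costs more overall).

-€15.27

conventional clothes dryer: €338.42 + (3325/1000) kW × 1000 h × €0.22 = €338.42 + €731.5 = €1069.92
heat-pump clothes dryer: €906.77 + (811/1000) kW × 1000 h × €0.22 = €906.77 + €178.42 = €1085.19
Saving = €1069.92 − €1085.19 = −€15.27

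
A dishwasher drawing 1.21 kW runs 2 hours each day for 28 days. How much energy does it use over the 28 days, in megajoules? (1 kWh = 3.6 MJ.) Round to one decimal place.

Runtime = 2 h/day × 28 days = 56 h
Energy = 1.21 kW × 56 h = 67.76 kWh
= 67.76 × 3.6 MJ = 243.9 MJ

243.9 MJ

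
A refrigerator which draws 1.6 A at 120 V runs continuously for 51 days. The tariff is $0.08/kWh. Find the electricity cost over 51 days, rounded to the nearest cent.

Power = 1.6 A × 120 V = 192 W = 0.192 kW
Runtime = 24 h × 51 = 1224 h
Energy = 0.192 kW × 1224 h = 235.008 kWh
Cost = 235.008 kWh × $0.08/kWh = $18.80

$18.80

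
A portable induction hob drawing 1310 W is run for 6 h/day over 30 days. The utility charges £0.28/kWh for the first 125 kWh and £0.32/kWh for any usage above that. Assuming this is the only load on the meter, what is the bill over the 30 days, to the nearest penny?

Runtime = 6 h/day × 30 days = 180 h
Energy = 1.31 kW × 180 h = 235.8 kWh
Tier 1 (0–125 kWh): 125 × £0.28 = £35
Above 125 kWh: 110.8 × £0.32 = £35.456
Bill = £70.46

£70.46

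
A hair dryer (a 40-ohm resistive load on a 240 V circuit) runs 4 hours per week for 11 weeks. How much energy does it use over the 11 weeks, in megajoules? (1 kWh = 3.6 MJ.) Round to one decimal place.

Power = V²/R = 240²/40 = 1440 W = 1.44 kW
Runtime = 4 h/week × 11 weeks = 44 h
Energy = 1.44 kW × 44 h = 63.36 kWh
= 63.36 × 3.6 MJ = 228.1 MJ

228.1 MJ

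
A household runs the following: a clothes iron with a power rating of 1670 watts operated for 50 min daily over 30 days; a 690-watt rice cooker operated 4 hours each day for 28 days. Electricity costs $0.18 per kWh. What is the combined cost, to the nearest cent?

clothes iron: Runtime = 50 min × 30 = 1500 min = 25 h
clothes iron: 1.67 kW × 25 h = 41.75 kWh
rice cooker: Runtime = 4 h/day × 28 days = 112 h
rice cooker: 0.69 kW × 112 h = 77.28 kWh
Total energy = 119.03 kWh
Cost = 119.03 × $0.18 = $21.43

$21.43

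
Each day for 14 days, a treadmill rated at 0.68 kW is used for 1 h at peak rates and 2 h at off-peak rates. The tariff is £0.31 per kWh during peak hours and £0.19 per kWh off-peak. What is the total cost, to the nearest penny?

Peak energy = 0.68 kW × 1 h × 14 = 9.52 kWh
Off-peak energy = 0.68 kW × 2 h × 14 = 19.04 kWh
Cost = 9.52 × £0.31 + 19.04 × £0.19 = £2.9512 + £3.6176 = £6.57

£6.57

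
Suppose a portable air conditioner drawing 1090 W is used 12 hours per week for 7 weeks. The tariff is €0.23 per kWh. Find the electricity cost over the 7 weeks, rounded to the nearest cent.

Runtime = 12 h/week × 7 weeks = 84 h
Energy = 1.09 kW × 84 h = 91.56 kWh
Cost = 91.56 kWh × €0.23/kWh = €21.06

€21.06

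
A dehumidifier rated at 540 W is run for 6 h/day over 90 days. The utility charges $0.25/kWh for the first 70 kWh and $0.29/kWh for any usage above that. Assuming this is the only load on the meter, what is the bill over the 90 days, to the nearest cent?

Runtime = 6 h/day × 90 days = 540 h
Energy = 0.54 kW × 540 h = 291.6 kWh
Tier 1 (0–70 kWh): 70 × $0.25 = $17.5
Above 70 kWh: 221.6 × $0.29 = $64.264
Bill = $81.76

$81.76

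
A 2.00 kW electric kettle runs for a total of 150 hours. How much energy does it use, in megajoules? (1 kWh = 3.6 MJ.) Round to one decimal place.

1080.0 MJ

Energy = 2 kW × 150 h = 300 kWh
= 300 × 3.6 MJ = 1080.0 MJ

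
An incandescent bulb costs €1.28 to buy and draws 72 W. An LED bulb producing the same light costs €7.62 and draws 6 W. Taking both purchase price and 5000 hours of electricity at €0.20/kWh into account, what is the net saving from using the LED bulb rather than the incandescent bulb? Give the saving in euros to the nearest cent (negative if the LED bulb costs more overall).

incandescent bulb: €1.28 + (72/1000) kW × 5000 h × €0.20 = €1.28 + €72 = €73.28
LED bulb: €7.62 + (6/1000) kW × 5000 h × €0.20 = €7.62 + €6 = €13.62
Saving = €73.28 − €13.62 = €59.66

€59.66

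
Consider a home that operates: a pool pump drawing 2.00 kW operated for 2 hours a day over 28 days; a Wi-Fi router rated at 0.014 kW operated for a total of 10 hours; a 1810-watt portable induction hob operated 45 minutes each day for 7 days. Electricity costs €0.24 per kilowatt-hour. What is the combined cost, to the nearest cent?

€29.19

pool pump: Runtime = 2 h/day × 28 days = 56 h
pool pump: 2 kW × 56 h = 112 kWh
Wi-Fi router: 0.014 kW × 10 h = 0.14 kWh
portable induction hob: Runtime = 45 min × 7 = 315 min = 5.25 h
portable induction hob: 1.81 kW × 5.25 h = 9.5025 kWh
Total energy = 121.6425 kWh
Cost = 121.6425 × €0.24 = €29.19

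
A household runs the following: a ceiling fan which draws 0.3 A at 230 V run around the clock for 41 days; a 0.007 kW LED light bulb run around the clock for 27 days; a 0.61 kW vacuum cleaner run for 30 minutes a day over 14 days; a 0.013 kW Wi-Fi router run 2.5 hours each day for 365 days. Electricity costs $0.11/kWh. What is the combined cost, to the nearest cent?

ceiling fan: Power = 0.3 A × 230 V = 69 W = 0.069 kW
ceiling fan: Runtime = 24 h × 41 = 984 h
ceiling fan: 0.069 kW × 984 h = 67.896 kWh
LED light bulb: Runtime = 24 h × 27 = 648 h
LED light bulb: 0.007 kW × 648 h = 4.536 kWh
vacuum cleaner: Runtime = 30 min × 14 = 420 min = 7 h
vacuum cleaner: 0.61 kW × 7 h = 4.27 kWh
Wi-Fi router: Runtime = 2.5 h/day × 365 days = 912.5 h
Wi-Fi router: 0.013 kW × 912.5 h = 11.8625 kWh
Total energy = 88.5645 kWh
Cost = 88.5645 × $0.11 = $9.74

$9.74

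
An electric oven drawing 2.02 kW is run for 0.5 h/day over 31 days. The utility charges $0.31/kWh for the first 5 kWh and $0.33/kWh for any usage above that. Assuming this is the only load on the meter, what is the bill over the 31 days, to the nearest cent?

$10.23

Runtime = 0.5 h/day × 31 days = 15.5 h
Energy = 2.02 kW × 15.5 h = 31.31 kWh
Tier 1 (0–5 kWh): 5 × $0.31 = $1.55
Above 5 kWh: 26.31 × $0.33 = $8.6823
Bill = $10.23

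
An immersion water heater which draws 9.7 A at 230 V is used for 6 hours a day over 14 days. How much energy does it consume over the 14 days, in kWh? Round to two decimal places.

187.40 kWh

Power = 9.7 A × 230 V = 2231 W = 2.231 kW
Runtime = 6 h/day × 14 days = 84 h
Energy = 2.231 kW × 84 h = 187.404 kWh ≈ 187.40 kWh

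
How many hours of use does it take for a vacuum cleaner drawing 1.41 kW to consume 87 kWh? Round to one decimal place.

61.7 h

Hours = 87 kWh ÷ 1.41 kW = 61.7 h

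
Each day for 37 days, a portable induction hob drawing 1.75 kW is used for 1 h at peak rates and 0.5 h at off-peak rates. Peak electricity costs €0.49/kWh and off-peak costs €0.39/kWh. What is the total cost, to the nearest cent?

€44.35

Peak energy = 1.75 kW × 1 h × 37 = 64.75 kWh
Off-peak energy = 1.75 kW × 0.5 h × 37 = 32.375 kWh
Cost = 64.75 × €0.49 + 32.375 × €0.39 = €31.7275 + €12.62625 = €44.35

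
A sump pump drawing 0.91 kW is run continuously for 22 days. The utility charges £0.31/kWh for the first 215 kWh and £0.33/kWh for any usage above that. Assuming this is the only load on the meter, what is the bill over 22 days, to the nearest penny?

Runtime = 24 h × 22 = 528 h
Energy = 0.91 kW × 528 h = 480.48 kWh
Tier 1 (0–215 kWh): 215 × £0.31 = £66.65
Above 215 kWh: 265.48 × £0.33 = £87.6084
Bill = £154.26

£154.26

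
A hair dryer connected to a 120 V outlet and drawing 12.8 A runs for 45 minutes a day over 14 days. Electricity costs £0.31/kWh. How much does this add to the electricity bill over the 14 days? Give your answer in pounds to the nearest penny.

£5.00

Power = 12.8 A × 120 V = 1536 W = 1.536 kW
Runtime = 45 min × 14 = 630 min = 10.5 h
Energy = 1.536 kW × 10.5 h = 16.128 kWh
Cost = 16.128 kWh × £0.31/kWh = £5.00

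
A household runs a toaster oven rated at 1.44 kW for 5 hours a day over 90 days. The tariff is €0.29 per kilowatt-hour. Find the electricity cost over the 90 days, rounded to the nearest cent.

Runtime = 5 h/day × 90 days = 450 h
Energy = 1.44 kW × 450 h = 648 kWh
Cost = 648 kWh × €0.29/kWh = €187.92

€187.92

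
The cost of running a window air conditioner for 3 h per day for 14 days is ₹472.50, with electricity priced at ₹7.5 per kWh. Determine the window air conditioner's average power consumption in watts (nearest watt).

1500 W

Energy = ₹472.50 ÷ ₹7.5/kWh = 63 kWh
Runtime = 3 h/day × 14 days = 42 h
Power = 63 kWh ÷ 42 h = 1.5 kW = 1500 W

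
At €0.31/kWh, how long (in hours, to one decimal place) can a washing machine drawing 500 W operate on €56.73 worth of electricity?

Energy available = €56.73 ÷ €0.31/kWh = 183 kWh
Hours = 183 kWh ÷ 0.5 kW = 366.0 h

366.0 h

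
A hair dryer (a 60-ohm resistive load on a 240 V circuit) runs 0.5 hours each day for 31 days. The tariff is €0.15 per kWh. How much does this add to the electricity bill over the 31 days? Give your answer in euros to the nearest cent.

Power = V²/R = 240²/60 = 960 W = 0.96 kW
Runtime = 0.5 h/day × 31 days = 15.5 h
Energy = 0.96 kW × 15.5 h = 14.88 kWh
Cost = 14.88 kWh × €0.15/kWh = €2.23

€2.23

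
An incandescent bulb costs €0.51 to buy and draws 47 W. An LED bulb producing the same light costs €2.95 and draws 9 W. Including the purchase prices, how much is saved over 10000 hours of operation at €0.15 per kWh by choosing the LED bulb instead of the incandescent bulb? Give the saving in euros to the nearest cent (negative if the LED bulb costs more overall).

€54.56

incandescent bulb: €0.51 + (47/1000) kW × 10000 h × €0.15 = €0.51 + €70.5 = €71.01
LED bulb: €2.95 + (9/1000) kW × 10000 h × €0.15 = €2.95 + €13.5 = €16.45
Saving = €71.01 − €16.45 = €54.56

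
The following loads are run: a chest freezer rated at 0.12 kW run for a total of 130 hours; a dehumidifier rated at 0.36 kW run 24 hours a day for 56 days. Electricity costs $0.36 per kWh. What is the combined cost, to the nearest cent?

$179.80

chest freezer: 0.12 kW × 130 h = 15.6 kWh
dehumidifier: Runtime = 24 h × 56 = 1344 h
dehumidifier: 0.36 kW × 1344 h = 483.84 kWh
Total energy = 499.44 kWh
Cost = 499.44 × $0.36 = $179.80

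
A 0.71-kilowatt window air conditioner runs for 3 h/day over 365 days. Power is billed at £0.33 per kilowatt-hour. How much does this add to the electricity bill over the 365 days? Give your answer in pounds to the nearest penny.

£256.56

Runtime = 3 h/day × 365 days = 1095 h
Energy = 0.71 kW × 1095 h = 777.45 kWh
Cost = 777.45 kWh × £0.33/kWh = £256.56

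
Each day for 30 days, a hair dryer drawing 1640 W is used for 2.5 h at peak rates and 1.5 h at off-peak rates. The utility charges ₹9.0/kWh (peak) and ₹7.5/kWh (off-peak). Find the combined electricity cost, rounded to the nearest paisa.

Peak energy = 1.64 kW × 2.5 h × 30 = 123 kWh
Off-peak energy = 1.64 kW × 1.5 h × 30 = 73.8 kWh
Cost = 123 × ₹9.0 + 73.8 × ₹7.5 = ₹1107 + ₹553.5 = ₹1660.50

₹1660.50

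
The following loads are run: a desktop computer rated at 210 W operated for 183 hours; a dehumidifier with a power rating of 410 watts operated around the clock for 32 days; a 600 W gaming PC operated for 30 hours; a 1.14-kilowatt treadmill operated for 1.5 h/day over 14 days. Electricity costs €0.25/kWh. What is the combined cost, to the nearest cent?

desktop computer: 0.21 kW × 183 h = 38.43 kWh
dehumidifier: Runtime = 24 h × 32 = 768 h
dehumidifier: 0.41 kW × 768 h = 314.88 kWh
gaming PC: 0.6 kW × 30 h = 18 kWh
treadmill: Runtime = 1.5 h/day × 14 days = 21 h
treadmill: 1.14 kW × 21 h = 23.94 kWh
Total energy = 395.25 kWh
Cost = 395.25 × €0.25 = €98.81

€98.81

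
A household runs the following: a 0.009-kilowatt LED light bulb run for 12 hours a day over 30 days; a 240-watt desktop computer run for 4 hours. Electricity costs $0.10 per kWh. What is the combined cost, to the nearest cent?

LED light bulb: Runtime = 12 h/day × 30 days = 360 h
LED light bulb: 0.009 kW × 360 h = 3.24 kWh
desktop computer: 0.24 kW × 4 h = 0.96 kWh
Total energy = 4.2 kWh
Cost = 4.2 × $0.10 = $0.42

$0.42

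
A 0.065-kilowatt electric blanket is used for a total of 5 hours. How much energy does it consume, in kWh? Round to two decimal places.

0.33 kWh

Energy = 0.065 kW × 5 h = 0.325 kWh ≈ 0.33 kWh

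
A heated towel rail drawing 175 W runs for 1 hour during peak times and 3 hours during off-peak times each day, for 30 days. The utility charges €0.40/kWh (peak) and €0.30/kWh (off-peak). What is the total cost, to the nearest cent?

€6.83

Peak energy = 0.175 kW × 1 h × 30 = 5.25 kWh
Off-peak energy = 0.175 kW × 3 h × 30 = 15.75 kWh
Cost = 5.25 × €0.40 + 15.75 × €0.30 = €2.1 + €4.725 = €6.83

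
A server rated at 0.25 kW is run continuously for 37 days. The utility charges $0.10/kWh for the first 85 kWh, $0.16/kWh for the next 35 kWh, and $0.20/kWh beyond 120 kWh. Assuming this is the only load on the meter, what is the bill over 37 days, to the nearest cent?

Runtime = 24 h × 37 = 888 h
Energy = 0.25 kW × 888 h = 222 kWh
Tier 1 (0–85 kWh): 85 × $0.10 = $8.5
Tier 2 (85–120 kWh): 35 × $0.16 = $5.6
Above 120 kWh: 102 × $0.20 = $20.4
Bill = $34.50

$34.50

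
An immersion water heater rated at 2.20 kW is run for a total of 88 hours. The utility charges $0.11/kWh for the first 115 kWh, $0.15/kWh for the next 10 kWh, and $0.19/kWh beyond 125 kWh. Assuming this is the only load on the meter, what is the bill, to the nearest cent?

Energy = 2.2 kW × 88 h = 193.6 kWh
Tier 1 (0–115 kWh): 115 × $0.11 = $12.65
Tier 2 (115–125 kWh): 10 × $0.15 = $1.5
Above 125 kWh: 68.6 × $0.19 = $13.034
Bill = $27.18

$27.18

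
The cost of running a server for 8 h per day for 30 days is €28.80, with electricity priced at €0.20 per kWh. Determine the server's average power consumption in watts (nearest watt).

Energy = €28.80 ÷ €0.20/kWh = 144 kWh
Runtime = 8 h/day × 30 days = 240 h
Power = 144 kWh ÷ 240 h = 0.6 kW = 600 W

600 W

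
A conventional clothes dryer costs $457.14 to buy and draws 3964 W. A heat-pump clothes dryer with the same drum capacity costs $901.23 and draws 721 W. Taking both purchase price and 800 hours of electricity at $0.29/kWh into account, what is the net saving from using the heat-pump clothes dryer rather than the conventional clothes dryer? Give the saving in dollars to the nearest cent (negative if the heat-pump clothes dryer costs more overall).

$308.29

conventional clothes dryer: $457.14 + (3964/1000) kW × 800 h × $0.29 = $457.14 + $919.648 = $1376.788
heat-pump clothes dryer: $901.23 + (721/1000) kW × 800 h × $0.29 = $901.23 + $167.272 = $1068.502
Saving = $1376.788 − $1068.502 = $308.286 → $308.29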